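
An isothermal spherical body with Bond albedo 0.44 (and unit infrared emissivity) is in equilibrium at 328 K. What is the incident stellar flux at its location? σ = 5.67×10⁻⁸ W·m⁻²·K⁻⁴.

(1−a)S·πr² = σ·4πr²·T⁴ ⇒ S = 4σT⁴/(1−a).
S = 4·5.67×10⁻⁸·1.157×10¹⁰/0.560.

S ≈ 4690 W/m²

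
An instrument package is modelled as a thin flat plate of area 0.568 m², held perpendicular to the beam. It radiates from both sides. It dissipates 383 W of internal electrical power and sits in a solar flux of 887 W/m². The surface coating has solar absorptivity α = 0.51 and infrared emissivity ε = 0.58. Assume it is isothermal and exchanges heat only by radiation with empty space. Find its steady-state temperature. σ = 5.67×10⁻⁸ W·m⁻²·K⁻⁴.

At steady state, absorbed solar power + internal power = radiated power.
Absorbed: α·S·A_cross = 0.51·887·0.5680 = 256.9 W (cross-section A).
Total input = 256.9 + 383 = 639.9 W.
Radiated: εσ·A_surf·T⁴ with A_surf = 2A = 1.136 m².
T⁴ = 639.9/(0.58·5.67×10⁻⁸·1.136) = 1.713×10¹⁰ K⁴.

T ≈ 362 K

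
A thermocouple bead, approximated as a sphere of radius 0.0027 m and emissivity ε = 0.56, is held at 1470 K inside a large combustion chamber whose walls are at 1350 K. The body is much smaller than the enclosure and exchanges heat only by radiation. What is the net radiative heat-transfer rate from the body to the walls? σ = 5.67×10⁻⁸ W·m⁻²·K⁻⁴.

P_net ≈ 3.92 W

For a small grey body in a large enclosure: P_net = εσA(T_body⁴ − T_wall⁴).
A = 4πr² = 9.161×10⁻⁵ m²; T_body⁴ − T_wall⁴ = 4.669×10¹² − 3.322×10¹² = 1.348×10¹² K⁴.
|P_net| = 0.56·5.67×10⁻⁸·9.161×10⁻⁵·1.348×10¹².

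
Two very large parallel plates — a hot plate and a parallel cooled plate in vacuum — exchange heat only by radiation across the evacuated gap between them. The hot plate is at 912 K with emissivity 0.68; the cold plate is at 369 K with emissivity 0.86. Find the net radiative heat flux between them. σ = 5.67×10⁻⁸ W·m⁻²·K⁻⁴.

For two infinite grey parallel plates, q = σ(T₁⁴ − T₂⁴)/(1/ε₁ + 1/ε₂ − 1).
T₁⁴ − T₂⁴ = 6.918×10¹¹ − 1.854×10¹⁰ = 6.733×10¹¹ K⁴.
1/ε₁ + 1/ε₂ − 1 = 1.471 + 1.163 − 1 = 1.633.
q = 5.67×10⁻⁸ × 6.733×10¹¹ / 1.633.

q ≈ 23400 W/m²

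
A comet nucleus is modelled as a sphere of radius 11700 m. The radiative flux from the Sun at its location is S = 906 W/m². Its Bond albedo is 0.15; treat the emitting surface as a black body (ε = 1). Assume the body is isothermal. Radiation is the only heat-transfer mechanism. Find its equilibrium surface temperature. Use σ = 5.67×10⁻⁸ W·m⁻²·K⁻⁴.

At equilibrium, absorbed power = emitted power.
Absorbing cross-section = πr² = 4.301×10⁸ m²; emitting surface = 4πr² = 1.720×10⁹ m² (ratio 4).
(1−a)S·A_cross = εσ·A_surf·T⁴  ⇒  T⁴ = (1−a)S/(4σ).
T⁴ = 0.850·906/(4·5.67×10⁻⁸) = 3.396×10⁹ K⁴.
T = (3.396×10⁹)^(1/4).

T ≈ 241 K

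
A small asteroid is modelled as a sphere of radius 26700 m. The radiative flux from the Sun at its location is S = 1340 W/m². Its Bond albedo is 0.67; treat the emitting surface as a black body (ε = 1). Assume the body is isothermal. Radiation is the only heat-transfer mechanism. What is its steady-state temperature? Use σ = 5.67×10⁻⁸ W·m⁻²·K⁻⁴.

At equilibrium, absorbed power = emitted power.
Absorbing cross-section = πr² = 2.240×10⁹ m²; emitting surface = 4πr² = 8.958×10⁹ m² (ratio 4).
(1−a)S·A_cross = εσ·A_surf·T⁴  ⇒  T⁴ = (1−a)S/(4σ).
T⁴ = 0.330·1340/(4·5.67×10⁻⁸) = 1.950×10⁹ K⁴.
T = (1.950×10⁹)^(1/4).

T ≈ 210 K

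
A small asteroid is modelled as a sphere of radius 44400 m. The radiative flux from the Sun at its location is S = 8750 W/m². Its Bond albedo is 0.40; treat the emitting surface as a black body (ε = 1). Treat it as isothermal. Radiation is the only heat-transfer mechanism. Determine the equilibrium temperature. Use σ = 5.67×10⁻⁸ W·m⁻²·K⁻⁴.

At equilibrium, absorbed power = emitted power.
Absorbing cross-section = πr² = 6.193×10⁹ m²; emitting surface = 4πr² = 2.477×10¹⁰ m² (ratio 4).
(1−a)S·A_cross = εσ·A_surf·T⁴  ⇒  T⁴ = (1−a)S/(4σ).
T⁴ = 0.600·8750/(4·5.67×10⁻⁸) = 2.315×10¹⁰ K⁴.
T = (2.315×10¹⁰)^(1/4).

T ≈ 390 K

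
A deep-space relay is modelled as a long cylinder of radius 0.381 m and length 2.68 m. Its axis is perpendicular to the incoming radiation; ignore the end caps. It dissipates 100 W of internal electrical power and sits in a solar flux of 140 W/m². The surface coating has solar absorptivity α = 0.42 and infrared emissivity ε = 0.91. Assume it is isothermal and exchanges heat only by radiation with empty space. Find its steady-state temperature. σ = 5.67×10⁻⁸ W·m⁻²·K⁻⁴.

T ≈ 161 K

At steady state, absorbed solar power + internal power = radiated power.
Absorbed: α·S·A_cross = 0.42·140·2.042 = 120.1 W (cross-section 2rL).
Total input = 120.1 + 100 = 220.1 W.
Radiated: εσ·A_surf·T⁴ with A_surf = 2πrL = 6.416 m².
T⁴ = 220.1/(0.91·5.67×10⁻⁸·6.416) = 6.648×10⁸ K⁴.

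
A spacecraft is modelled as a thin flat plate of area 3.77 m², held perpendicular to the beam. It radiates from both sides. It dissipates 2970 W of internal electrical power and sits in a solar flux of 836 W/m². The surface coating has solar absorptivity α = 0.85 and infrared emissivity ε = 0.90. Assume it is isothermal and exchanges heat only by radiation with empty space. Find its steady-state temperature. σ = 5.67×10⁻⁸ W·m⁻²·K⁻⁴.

T ≈ 348 K

At steady state, absorbed solar power + internal power = radiated power.
Absorbed: α·S·A_cross = 0.85·836·3.770 = 2679 W (cross-section A).
Total input = 2679 + 2970 = 5649 W.
Radiated: εσ·A_surf·T⁴ with A_surf = 2A = 7.540 m².
T⁴ = 5649/(0.90·5.67×10⁻⁸·7.540) = 1.468×10¹⁰ K⁴.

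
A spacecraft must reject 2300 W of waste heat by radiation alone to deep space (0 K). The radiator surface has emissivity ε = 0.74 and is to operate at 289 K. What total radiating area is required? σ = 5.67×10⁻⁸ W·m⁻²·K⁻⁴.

A ≈ 7.86 m²

P = εσA T⁴ ⇒ A = P/(εσT⁴).
T⁴ = 6.976×10⁹ K⁴.
A = 2300/(0.74 × 5.67×10⁻⁸ × 6.976×10⁹).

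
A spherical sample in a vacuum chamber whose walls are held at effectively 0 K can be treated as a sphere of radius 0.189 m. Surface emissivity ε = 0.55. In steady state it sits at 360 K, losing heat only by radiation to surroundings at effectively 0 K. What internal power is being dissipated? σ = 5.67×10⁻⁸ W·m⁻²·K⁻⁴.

Steady state: P = εσA T⁴.
A = 4πr² = 0.4489 m²; T⁴ = (360)⁴ = 1.680×10¹⁰ K⁴.
P = 0.55 × 5.67×10⁻⁸ × 0.4489 × 1.680×10¹⁰.

P ≈ 235 W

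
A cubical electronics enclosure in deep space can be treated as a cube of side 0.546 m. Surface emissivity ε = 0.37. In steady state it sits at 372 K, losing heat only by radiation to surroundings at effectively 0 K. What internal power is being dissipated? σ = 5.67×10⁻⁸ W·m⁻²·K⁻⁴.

Steady state: P = εσA T⁴.
A = 6L² = 1.789 m²; T⁴ = (372)⁴ = 1.915×10¹⁰ K⁴.
P = 0.37 × 5.67×10⁻⁸ × 1.789 × 1.915×10¹⁰.

P ≈ 719 W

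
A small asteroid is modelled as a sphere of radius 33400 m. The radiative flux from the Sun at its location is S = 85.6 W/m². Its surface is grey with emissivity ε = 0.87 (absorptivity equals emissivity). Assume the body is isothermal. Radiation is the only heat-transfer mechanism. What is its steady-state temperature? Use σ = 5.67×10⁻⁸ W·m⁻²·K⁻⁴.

At equilibrium, absorbed power = emitted power.
Absorbing cross-section = πr² = 3.505×10⁹ m²; emitting surface = 4πr² = 1.402×10¹⁰ m² (ratio 4).
εS·A_cross = εσ·A_surf·T⁴  ⇒  T⁴ = S/(4σ)   (ε cancels).
T⁴ = 85.6/(4·5.67×10⁻⁸) = 3.774×10⁸ K⁴.
T = (3.774×10⁸)^(1/4).

T ≈ 139 K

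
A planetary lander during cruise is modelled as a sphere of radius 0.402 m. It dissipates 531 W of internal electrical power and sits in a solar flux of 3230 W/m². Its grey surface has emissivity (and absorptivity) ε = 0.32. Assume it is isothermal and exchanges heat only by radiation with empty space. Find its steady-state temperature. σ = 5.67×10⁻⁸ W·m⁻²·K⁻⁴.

At steady state, absorbed solar power + internal power = radiated power.
Absorbed: α·S·A_cross = 0.32·3230·0.5077 = 524.8 W (cross-section πr²).
Total input = 524.8 + 531 = 1056 W.
Radiated: εσ·A_surf·T⁴ with A_surf = 4πr² = 2.031 m².
T⁴ = 1056/(0.32·5.67×10⁻⁸·2.031) = 2.865×10¹⁰ K⁴.

T ≈ 411 K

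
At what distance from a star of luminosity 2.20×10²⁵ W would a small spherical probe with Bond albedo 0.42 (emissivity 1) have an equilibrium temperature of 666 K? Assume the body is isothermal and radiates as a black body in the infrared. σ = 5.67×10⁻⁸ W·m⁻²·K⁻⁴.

For an isothermal black-emitting sphere, (1−a)S·πr² = σ·4πr²·T⁴ ⇒ S = 4σT⁴/(1−a).
S = 4·5.67×10⁻⁸·(666)⁴/0.580 = 76930 W/m².
Flux falls as S = L/(4πd²), so d = √(L/(4πS)) = √(2.20×10²⁵/(4π·76930)).

d ≈ 4.77×10⁹ m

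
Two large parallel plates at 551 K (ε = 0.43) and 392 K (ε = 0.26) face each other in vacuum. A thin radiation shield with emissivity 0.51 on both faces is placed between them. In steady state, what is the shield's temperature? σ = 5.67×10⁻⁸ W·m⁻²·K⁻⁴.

T_s ≈ 504 K

In steady state the net flux on the hot side equals that on the cold side.
σ(T₁⁴−T_s⁴)/D₁ = σ(T_s⁴−T₂⁴)/D₂, with D₁ = 1/ε₁+1/ε_s−1 = 3.286, D₂ = 1/ε_s+1/ε₂−1 = 4.807.
Solve for T_s⁴: T_s⁴ = (D₂·T₁⁴ + D₁·T₂⁴)/(D₁+D₂) = 6.433×10¹⁰ K⁴.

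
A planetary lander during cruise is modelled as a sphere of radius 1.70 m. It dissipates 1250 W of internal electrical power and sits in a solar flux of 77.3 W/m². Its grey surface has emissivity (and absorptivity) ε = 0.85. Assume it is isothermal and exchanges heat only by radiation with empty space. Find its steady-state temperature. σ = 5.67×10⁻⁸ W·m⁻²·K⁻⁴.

At steady state, absorbed solar power + internal power = radiated power.
Absorbed: α·S·A_cross = 0.85·77.3·9.079 = 596.5 W (cross-section πr²).
Total input = 596.5 + 1250 = 1847 W.
Radiated: εσ·A_surf·T⁴ with A_surf = 4πr² = 36.32 m².
T⁴ = 1847/(0.85·5.67×10⁻⁸·36.32) = 1.055×10⁹ K⁴.

T ≈ 180 K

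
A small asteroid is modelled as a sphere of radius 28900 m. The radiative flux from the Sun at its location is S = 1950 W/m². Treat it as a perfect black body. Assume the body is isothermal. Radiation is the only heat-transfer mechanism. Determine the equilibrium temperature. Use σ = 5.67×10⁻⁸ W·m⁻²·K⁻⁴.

T ≈ 305 K

At equilibrium, absorbed power = emitted power.
Absorbing cross-section = πr² = 2.624×10⁹ m²; emitting surface = 4πr² = 1.050×10¹⁰ m² (ratio 4).
S·A_cross = εσ·A_surf·T⁴  ⇒  T⁴ = S/(4σ).
T⁴ = 1.00·1950/(4·5.67×10⁻⁸) = 8.598×10⁹ K⁴.
T = (8.598×10⁹)^(1/4).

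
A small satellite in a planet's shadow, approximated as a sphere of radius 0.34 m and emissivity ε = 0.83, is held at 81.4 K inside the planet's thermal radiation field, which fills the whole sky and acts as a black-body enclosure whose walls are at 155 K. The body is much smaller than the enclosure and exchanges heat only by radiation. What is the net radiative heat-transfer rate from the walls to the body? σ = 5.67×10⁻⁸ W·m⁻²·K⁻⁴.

P_net ≈ 36.5 W

For a small grey body in a large enclosure: P_net = εσA(T_body⁴ − T_wall⁴).
A = 4πr² = 1.453 m²; T_body⁴ − T_wall⁴ = 4.390×10⁷ − 5.772×10⁸ = -5.333×10⁸ K⁴.
|P_net| = 0.83·5.67×10⁻⁸·1.453·5.333×10⁸.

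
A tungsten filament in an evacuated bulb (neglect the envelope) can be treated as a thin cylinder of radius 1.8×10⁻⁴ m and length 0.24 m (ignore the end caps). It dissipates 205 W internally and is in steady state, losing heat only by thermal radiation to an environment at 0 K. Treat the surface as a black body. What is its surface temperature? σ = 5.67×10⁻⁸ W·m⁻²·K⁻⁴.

Steady state: internal power = radiated power, P = εσA T⁴.
Radiating area A = 2πrL = 2.714×10⁻⁴ m².
T⁴ = P/(εσA) = 205/(1.0·5.67×10⁻⁸·2.714×10⁻⁴) = 1.332×10¹³ K⁴.
T = (1.332×10¹³)^(1/4).

T ≈ 1910 K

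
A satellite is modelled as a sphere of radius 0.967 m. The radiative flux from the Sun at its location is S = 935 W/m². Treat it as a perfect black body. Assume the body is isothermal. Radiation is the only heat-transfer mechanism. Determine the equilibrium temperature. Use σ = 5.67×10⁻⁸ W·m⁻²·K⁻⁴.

At equilibrium, absorbed power = emitted power.
Absorbing cross-section = πr² = 2.938 m²; emitting surface = 4πr² = 11.75 m² (ratio 4).
S·A_cross = εσ·A_surf·T⁴  ⇒  T⁴ = S/(4σ).
T⁴ = 1.00·935/(4·5.67×10⁻⁸) = 4.123×10⁹ K⁴.
T = (4.123×10⁹)^(1/4).

T ≈ 253 K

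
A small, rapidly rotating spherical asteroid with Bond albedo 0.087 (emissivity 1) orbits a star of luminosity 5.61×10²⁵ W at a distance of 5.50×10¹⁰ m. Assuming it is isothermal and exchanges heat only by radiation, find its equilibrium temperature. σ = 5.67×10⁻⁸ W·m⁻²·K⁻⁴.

First find the stellar flux at distance d: S = L/(4πd²) = 5.61×10²⁵/(4π·(5.50×10¹⁰)²) = 1476 W/m².
For an isothermal sphere, absorbed (1−a)S·πr² = emitted σ·4πr²·T⁴, so T⁴ = (1−a)S/(4σ).
T⁴ = 0.913·1476/(4·5.67×10⁻⁸) = 5.941×10⁹ K⁴.

T ≈ 278 K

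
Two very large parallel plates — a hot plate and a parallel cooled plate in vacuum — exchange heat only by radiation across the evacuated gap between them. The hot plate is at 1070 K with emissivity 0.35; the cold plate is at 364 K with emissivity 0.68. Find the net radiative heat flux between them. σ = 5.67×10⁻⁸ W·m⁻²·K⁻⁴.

For two infinite grey parallel plates, q = σ(T₁⁴ − T₂⁴)/(1/ε₁ + 1/ε₂ − 1).
T₁⁴ − T₂⁴ = 1.311×10¹² − 1.756×10¹⁰ = 1.293×10¹² K⁴.
1/ε₁ + 1/ε₂ − 1 = 2.857 + 1.471 − 1 = 3.328.
q = 5.67×10⁻⁸ × 1.293×10¹² / 3.328.

q ≈ 22000 W/m²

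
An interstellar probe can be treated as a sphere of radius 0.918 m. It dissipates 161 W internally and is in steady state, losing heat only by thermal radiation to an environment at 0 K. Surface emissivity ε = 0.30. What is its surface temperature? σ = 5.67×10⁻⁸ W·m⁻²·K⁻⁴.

Steady state: internal power = radiated power, P = εσA T⁴.
Radiating area A = 4πr² = 10.59 m².
T⁴ = P/(εσA) = 161/(0.30·5.67×10⁻⁸·10.59) = 8.938×10⁸ K⁴.
T = (8.938×10⁸)^(1/4).

T ≈ 173 K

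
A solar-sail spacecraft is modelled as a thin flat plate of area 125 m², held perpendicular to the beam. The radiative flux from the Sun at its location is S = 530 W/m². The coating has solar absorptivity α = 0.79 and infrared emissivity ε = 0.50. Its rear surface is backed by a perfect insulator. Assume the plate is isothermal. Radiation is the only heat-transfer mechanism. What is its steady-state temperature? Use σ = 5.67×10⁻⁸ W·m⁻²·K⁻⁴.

At equilibrium, absorbed power = emitted power.
Absorbing cross-section = A = 125.0 m²; emitting surface = A = 125.0 m² (ratio 1).
αS·A_cross = εσ·A_surf·T⁴  ⇒  T⁴ = αS/(ε·1σ).
T⁴ = 0.790·530/(0.50·1·5.67×10⁻⁸) = 1.477×10¹⁰ K⁴.
T = (1.477×10¹⁰)^(1/4).

T ≈ 349 K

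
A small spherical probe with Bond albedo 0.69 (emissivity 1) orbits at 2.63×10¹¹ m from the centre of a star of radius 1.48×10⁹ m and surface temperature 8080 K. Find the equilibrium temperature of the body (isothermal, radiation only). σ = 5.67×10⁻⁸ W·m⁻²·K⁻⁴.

T ≈ 320 K

The star's surface emits σT_*⁴; at distance d the flux is S = σT_*⁴(R_*/d)².
S = 5.67×10⁻⁸·(8080)⁴·(1.48×10⁹/2.63×10¹¹)² = 7653 W/m².
For an isothermal sphere T⁴ = (1−a)S/(4σ) = 1.046×10¹⁰ K⁴.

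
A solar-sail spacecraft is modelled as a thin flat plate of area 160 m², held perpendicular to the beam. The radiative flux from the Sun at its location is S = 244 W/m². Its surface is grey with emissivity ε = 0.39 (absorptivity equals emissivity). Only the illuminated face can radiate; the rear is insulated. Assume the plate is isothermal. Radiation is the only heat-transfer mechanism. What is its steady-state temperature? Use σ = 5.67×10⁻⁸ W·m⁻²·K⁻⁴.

At equilibrium, absorbed power = emitted power.
Absorbing cross-section = A = 160.0 m²; emitting surface = A = 160.0 m² (ratio 1).
εS·A_cross = εσ·A_surf·T⁴  ⇒  T⁴ = S/(1σ)   (ε cancels).
T⁴ = 244/(1·5.67×10⁻⁸) = 4.303×10⁹ K⁴.
T = (4.303×10⁹)^(1/4).

T ≈ 256 K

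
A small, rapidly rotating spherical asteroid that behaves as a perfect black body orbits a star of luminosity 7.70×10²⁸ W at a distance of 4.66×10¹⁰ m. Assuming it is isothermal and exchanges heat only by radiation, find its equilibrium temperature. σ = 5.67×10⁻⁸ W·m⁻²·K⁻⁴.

First find the stellar flux at distance d: S = L/(4πd²) = 7.70×10²⁸/(4π·(4.66×10¹⁰)²) = 2.822×10⁶ W/m².
For an isothermal sphere, absorbed (1−a)S·πr² = emitted σ·4πr²·T⁴, so T⁴ = (1−a)S/(4σ).
T⁴ = 1.00·2.822×10⁶/(4·5.67×10⁻⁸) = 1.244×10¹³ K⁴.

T ≈ 1880 K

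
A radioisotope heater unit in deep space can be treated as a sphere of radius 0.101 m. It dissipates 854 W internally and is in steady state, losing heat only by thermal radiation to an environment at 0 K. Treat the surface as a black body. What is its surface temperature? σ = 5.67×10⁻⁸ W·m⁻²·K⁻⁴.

Steady state: internal power = radiated power, P = εσA T⁴.
Radiating area A = 4πr² = 0.1282 m².
T⁴ = P/(εσA) = 854/(1.0·5.67×10⁻⁸·0.1282) = 1.175×10¹¹ K⁴.
T = (1.175×10¹¹)^(1/4).

T ≈ 585 K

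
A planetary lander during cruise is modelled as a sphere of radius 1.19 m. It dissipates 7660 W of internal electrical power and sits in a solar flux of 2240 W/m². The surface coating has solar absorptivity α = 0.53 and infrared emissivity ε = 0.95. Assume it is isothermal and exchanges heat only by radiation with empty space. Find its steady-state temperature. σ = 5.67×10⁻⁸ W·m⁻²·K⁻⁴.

T ≈ 341 K

At steady state, absorbed solar power + internal power = radiated power.
Absorbed: α·S·A_cross = 0.53·2240·4.449 = 5282 W (cross-section πr²).
Total input = 5282 + 7660 = 12940 W.
Radiated: εσ·A_surf·T⁴ with A_surf = 4πr² = 17.80 m².
T⁴ = 12940/(0.95·5.67×10⁻⁸·17.80) = 1.350×10¹⁰ K⁴.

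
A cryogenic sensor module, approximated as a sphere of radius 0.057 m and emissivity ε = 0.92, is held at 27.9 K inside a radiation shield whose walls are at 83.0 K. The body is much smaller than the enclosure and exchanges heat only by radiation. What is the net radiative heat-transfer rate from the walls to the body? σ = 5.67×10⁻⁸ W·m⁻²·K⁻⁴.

P_net ≈ 0.0998 W

For a small grey body in a large enclosure: P_net = εσA(T_body⁴ − T_wall⁴).
A = 4πr² = 0.04083 m²; T_body⁴ − T_wall⁴ = 6.059×10⁵ − 4.746×10⁷ = -4.685×10⁷ K⁴.
|P_net| = 0.92·5.67×10⁻⁸·0.04083·4.685×10⁷.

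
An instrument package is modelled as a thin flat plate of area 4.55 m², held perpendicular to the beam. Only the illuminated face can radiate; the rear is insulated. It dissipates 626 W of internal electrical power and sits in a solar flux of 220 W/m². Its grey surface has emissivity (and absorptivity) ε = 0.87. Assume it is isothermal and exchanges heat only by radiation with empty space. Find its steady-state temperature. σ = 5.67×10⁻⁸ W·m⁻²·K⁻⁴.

At steady state, absorbed solar power + internal power = radiated power.
Absorbed: α·S·A_cross = 0.87·220·4.550 = 870.9 W (cross-section A).
Total input = 870.9 + 626 = 1497 W.
Radiated: εσ·A_surf·T⁴ with A_surf = A = 4.550 m².
T⁴ = 1497/(0.87·5.67×10⁻⁸·4.550) = 6.669×10⁹ K⁴.

T ≈ 286 K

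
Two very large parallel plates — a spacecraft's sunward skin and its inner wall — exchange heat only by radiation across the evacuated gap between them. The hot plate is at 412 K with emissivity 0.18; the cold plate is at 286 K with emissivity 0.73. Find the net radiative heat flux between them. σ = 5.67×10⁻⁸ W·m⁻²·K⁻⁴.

q ≈ 212 W/m²

For two infinite grey parallel plates, q = σ(T₁⁴ − T₂⁴)/(1/ε₁ + 1/ε₂ − 1).
T₁⁴ − T₂⁴ = 2.881×10¹⁰ − 6.691×10⁹ = 2.212×10¹⁰ K⁴.
1/ε₁ + 1/ε₂ − 1 = 5.556 + 1.370 − 1 = 5.925.
q = 5.67×10⁻⁸ × 2.212×10¹⁰ / 5.925.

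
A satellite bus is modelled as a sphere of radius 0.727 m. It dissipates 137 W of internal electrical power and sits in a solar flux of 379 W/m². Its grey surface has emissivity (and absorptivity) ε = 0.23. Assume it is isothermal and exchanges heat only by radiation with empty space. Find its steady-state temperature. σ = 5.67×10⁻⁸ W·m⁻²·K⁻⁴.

T ≈ 239 K

At steady state, absorbed solar power + internal power = radiated power.
Absorbed: α·S·A_cross = 0.23·379·1.660 = 144.7 W (cross-section πr²).
Total input = 144.7 + 137 = 281.7 W.
Radiated: εσ·A_surf·T⁴ with A_surf = 4πr² = 6.642 m².
T⁴ = 281.7/(0.23·5.67×10⁻⁸·6.642) = 3.253×10⁹ K⁴.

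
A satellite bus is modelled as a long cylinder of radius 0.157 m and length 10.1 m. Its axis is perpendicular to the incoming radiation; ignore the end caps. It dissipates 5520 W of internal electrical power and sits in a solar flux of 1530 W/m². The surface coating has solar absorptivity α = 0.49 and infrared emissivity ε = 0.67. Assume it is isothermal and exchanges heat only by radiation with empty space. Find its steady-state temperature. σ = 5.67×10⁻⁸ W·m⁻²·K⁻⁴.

At steady state, absorbed solar power + internal power = radiated power.
Absorbed: α·S·A_cross = 0.49·1530·3.171 = 2378 W (cross-section 2rL).
Total input = 2378 + 5520 = 7898 W.
Radiated: εσ·A_surf·T⁴ with A_surf = 2πrL = 9.963 m².
T⁴ = 7898/(0.67·5.67×10⁻⁸·9.963) = 2.087×10¹⁰ K⁴.

T ≈ 380 K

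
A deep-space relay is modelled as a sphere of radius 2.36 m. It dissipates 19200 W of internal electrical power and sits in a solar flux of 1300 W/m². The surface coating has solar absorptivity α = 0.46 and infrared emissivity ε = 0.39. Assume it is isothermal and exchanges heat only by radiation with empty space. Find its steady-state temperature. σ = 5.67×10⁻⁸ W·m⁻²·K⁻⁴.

T ≈ 372 K

At steady state, absorbed solar power + internal power = radiated power.
Absorbed: α·S·A_cross = 0.46·1300·17.50 = 10460 W (cross-section πr²).
Total input = 10460 + 19200 = 29660 W.
Radiated: εσ·A_surf·T⁴ with A_surf = 4πr² = 69.99 m².
T⁴ = 29660/(0.39·5.67×10⁻⁸·69.99) = 1.917×10¹⁰ K⁴.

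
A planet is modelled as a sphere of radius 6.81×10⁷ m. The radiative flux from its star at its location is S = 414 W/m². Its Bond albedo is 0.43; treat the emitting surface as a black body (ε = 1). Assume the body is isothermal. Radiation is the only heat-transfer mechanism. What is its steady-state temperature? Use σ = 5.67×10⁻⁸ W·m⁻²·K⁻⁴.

T ≈ 180 K

At equilibrium, absorbed power = emitted power.
Absorbing cross-section = πr² = 1.457×10¹⁶ m²; emitting surface = 4πr² = 5.828×10¹⁶ m² (ratio 4).
(1−a)S·A_cross = εσ·A_surf·T⁴  ⇒  T⁴ = (1−a)S/(4σ).
T⁴ = 0.570·414/(4·5.67×10⁻⁸) = 1.040×10⁹ K⁴.
T = (1.040×10⁹)^(1/4).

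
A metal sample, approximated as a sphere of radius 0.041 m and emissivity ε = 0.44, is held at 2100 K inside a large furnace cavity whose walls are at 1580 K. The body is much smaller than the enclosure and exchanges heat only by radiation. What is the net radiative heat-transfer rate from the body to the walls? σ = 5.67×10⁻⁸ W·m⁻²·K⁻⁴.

For a small grey body in a large enclosure: P_net = εσA(T_body⁴ − T_wall⁴).
A = 4πr² = 0.02112 m²; T_body⁴ − T_wall⁴ = 1.945×10¹³ − 6.232×10¹² = 1.322×10¹³ K⁴.
|P_net| = 0.44·5.67×10⁻⁸·0.02112·1.322×10¹³.

P_net ≈ 6960 W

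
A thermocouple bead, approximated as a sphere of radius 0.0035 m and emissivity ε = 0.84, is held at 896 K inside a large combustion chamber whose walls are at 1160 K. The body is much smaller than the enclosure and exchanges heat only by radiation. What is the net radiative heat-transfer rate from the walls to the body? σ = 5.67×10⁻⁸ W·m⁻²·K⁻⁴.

For a small grey body in a large enclosure: P_net = εσA(T_body⁴ − T_wall⁴).
A = 4πr² = 1.539×10⁻⁴ m²; T_body⁴ − T_wall⁴ = 6.445×10¹¹ − 1.811×10¹² = -1.166×10¹² K⁴.
|P_net| = 0.84·5.67×10⁻⁸·1.539×10⁻⁴·1.166×10¹².

P_net ≈ 8.55 W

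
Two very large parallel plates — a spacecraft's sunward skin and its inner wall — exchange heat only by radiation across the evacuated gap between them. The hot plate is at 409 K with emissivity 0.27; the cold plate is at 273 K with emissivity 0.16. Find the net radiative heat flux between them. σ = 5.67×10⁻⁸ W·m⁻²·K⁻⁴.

q ≈ 142 W/m²

For two infinite grey parallel plates, q = σ(T₁⁴ − T₂⁴)/(1/ε₁ + 1/ε₂ − 1).
T₁⁴ − T₂⁴ = 2.798×10¹⁰ − 5.555×10⁹ = 2.243×10¹⁰ K⁴.
1/ε₁ + 1/ε₂ − 1 = 3.704 + 6.250 − 1 = 8.954.
q = 5.67×10⁻⁸ × 2.243×10¹⁰ / 8.954.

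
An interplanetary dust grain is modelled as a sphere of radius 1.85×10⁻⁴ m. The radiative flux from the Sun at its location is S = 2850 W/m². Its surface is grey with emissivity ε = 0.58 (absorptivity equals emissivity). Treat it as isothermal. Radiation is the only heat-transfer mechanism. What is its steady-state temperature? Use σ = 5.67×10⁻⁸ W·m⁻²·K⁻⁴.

At equilibrium, absorbed power = emitted power.
Absorbing cross-section = πr² = 1.075×10⁻⁷ m²; emitting surface = 4πr² = 4.301×10⁻⁷ m² (ratio 4).
εS·A_cross = εσ·A_surf·T⁴  ⇒  T⁴ = S/(4σ)   (ε cancels).
T⁴ = 2850/(4·5.67×10⁻⁸) = 1.257×10¹⁰ K⁴.
T = (1.257×10¹⁰)^(1/4).

T ≈ 335 K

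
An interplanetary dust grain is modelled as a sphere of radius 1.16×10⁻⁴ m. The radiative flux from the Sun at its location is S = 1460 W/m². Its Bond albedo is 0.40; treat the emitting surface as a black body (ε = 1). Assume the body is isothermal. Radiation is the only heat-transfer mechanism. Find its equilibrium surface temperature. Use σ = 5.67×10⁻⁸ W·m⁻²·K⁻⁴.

At equilibrium, absorbed power = emitted power.
Absorbing cross-section = πr² = 4.227×10⁻⁸ m²; emitting surface = 4πr² = 1.691×10⁻⁷ m² (ratio 4).
(1−a)S·A_cross = εσ·A_surf·T⁴  ⇒  T⁴ = (1−a)S/(4σ).
T⁴ = 0.600·1460/(4·5.67×10⁻⁸) = 3.862×10⁹ K⁴.
T = (3.862×10⁹)^(1/4).

T ≈ 249 K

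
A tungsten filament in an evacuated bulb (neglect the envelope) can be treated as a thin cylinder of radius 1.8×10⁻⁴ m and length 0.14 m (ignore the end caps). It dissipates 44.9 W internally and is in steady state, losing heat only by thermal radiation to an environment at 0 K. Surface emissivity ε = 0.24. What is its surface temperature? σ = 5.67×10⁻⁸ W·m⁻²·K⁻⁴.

T ≈ 2140 K

Steady state: internal power = radiated power, P = εσA T⁴.
Radiating area A = 2πrL = 1.583×10⁻⁴ m².
T⁴ = P/(εσA) = 44.9/(0.24·5.67×10⁻⁸·1.583×10⁻⁴) = 2.084×10¹³ K⁴.
T = (2.084×10¹³)^(1/4).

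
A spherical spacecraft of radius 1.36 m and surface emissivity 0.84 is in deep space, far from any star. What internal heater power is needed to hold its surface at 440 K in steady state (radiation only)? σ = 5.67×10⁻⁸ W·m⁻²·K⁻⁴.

P = εσ·4πr²·T⁴.
4πr² = 23.24 m²; T⁴ = 3.748×10¹⁰ K⁴.
P = 0.84·5.67×10⁻⁸·23.24·3.748×10¹⁰.

P ≈ 41500 W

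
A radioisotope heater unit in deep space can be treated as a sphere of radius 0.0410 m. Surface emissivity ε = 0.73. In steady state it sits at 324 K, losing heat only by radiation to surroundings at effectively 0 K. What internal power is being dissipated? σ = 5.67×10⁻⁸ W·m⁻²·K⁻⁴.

P ≈ 9.64 W

Steady state: P = εσA T⁴.
A = 4πr² = 0.02112 m²; T⁴ = (324)⁴ = 1.102×10¹⁰ K⁴.
P = 0.73 × 5.67×10⁻⁸ × 0.02112 × 1.102×10¹⁰.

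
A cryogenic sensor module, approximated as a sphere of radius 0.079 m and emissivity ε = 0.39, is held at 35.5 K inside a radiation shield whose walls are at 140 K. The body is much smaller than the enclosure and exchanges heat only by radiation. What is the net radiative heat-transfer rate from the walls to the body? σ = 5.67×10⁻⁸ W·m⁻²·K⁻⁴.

For a small grey body in a large enclosure: P_net = εσA(T_body⁴ − T_wall⁴).
A = 4πr² = 0.07843 m²; T_body⁴ − T_wall⁴ = 1.588×10⁶ − 3.842×10⁸ = -3.826×10⁸ K⁴.
|P_net| = 0.39·5.67×10⁻⁸·0.07843·3.826×10⁸.

P_net ≈ 0.663 W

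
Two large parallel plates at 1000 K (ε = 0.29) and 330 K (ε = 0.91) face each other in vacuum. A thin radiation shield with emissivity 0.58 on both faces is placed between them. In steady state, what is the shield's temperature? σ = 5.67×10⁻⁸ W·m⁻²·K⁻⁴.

T_s ≈ 748 K

In steady state the net flux on the hot side equals that on the cold side.
σ(T₁⁴−T_s⁴)/D₁ = σ(T_s⁴−T₂⁴)/D₂, with D₁ = 1/ε₁+1/ε_s−1 = 4.172, D₂ = 1/ε_s+1/ε₂−1 = 1.823.
Solve for T_s⁴: T_s⁴ = (D₂·T₁⁴ + D₁·T₂⁴)/(D₁+D₂) = 3.123×10¹¹ K⁴.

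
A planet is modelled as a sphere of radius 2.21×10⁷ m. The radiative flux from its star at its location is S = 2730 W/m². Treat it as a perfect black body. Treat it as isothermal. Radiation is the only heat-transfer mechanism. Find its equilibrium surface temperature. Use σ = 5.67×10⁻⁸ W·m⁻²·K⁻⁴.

T ≈ 331 K

At equilibrium, absorbed power = emitted power.
Absorbing cross-section = πr² = 1.534×10¹⁵ m²; emitting surface = 4πr² = 6.138×10¹⁵ m² (ratio 4).
S·A_cross = εσ·A_surf·T⁴  ⇒  T⁴ = S/(4σ).
T⁴ = 1.00·2730/(4·5.67×10⁻⁸) = 1.204×10¹⁰ K⁴.
T = (1.204×10¹⁰)^(1/4).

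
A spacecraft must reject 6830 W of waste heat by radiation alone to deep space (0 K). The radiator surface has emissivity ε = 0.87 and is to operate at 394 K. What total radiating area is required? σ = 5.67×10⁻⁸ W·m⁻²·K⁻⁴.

P = εσA T⁴ ⇒ A = P/(εσT⁴).
T⁴ = 2.410×10¹⁰ K⁴.
A = 6830/(0.87 × 5.67×10⁻⁸ × 2.410×10¹⁰).

A ≈ 5.75 m²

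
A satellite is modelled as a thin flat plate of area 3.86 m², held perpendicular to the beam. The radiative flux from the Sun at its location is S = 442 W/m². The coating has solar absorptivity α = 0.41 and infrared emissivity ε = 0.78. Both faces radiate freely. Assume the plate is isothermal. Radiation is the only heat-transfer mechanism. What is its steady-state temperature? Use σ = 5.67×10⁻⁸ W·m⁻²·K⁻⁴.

At equilibrium, absorbed power = emitted power.
Absorbing cross-section = A = 3.860 m²; emitting surface = 2A = 7.720 m² (ratio 2).
αS·A_cross = εσ·A_surf·T⁴  ⇒  T⁴ = αS/(ε·2σ).
T⁴ = 0.410·442/(0.78·2·5.67×10⁻⁸) = 2.049×10⁹ K⁴.
T = (2.049×10⁹)^(1/4).

T ≈ 213 K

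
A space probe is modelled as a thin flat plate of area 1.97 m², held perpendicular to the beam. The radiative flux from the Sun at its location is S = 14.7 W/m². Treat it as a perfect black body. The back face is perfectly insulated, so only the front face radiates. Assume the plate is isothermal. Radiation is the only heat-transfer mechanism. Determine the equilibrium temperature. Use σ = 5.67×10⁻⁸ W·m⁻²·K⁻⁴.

T ≈ 127 K

At equilibrium, absorbed power = emitted power.
Absorbing cross-section = A = 1.970 m²; emitting surface = A = 1.970 m² (ratio 1).
S·A_cross = εσ·A_surf·T⁴  ⇒  T⁴ = S/(1σ).
T⁴ = 1.00·14.7/(1·5.67×10⁻⁸) = 2.593×10⁸ K⁴.
T = (2.593×10⁸)^(1/4).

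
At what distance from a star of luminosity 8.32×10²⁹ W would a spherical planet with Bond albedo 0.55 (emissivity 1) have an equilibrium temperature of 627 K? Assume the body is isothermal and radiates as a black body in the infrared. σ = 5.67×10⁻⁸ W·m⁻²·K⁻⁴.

d ≈ 9.22×10¹¹ m

For an isothermal black-emitting sphere, (1−a)S·πr² = σ·4πr²·T⁴ ⇒ S = 4σT⁴/(1−a).
S = 4·5.67×10⁻⁸·(627)⁴/0.450 = 77890 W/m².
Flux falls as S = L/(4πd²), so d = √(L/(4πS)) = √(8.32×10²⁹/(4π·77890)).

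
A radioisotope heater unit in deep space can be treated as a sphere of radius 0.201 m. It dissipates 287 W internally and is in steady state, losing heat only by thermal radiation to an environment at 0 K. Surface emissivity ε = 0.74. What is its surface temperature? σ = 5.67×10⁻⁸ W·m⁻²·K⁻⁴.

Steady state: internal power = radiated power, P = εσA T⁴.
Radiating area A = 4πr² = 0.5077 m².
T⁴ = P/(εσA) = 287/(0.74·5.67×10⁻⁸·0.5077) = 1.347×10¹⁰ K⁴.
T = (1.347×10¹⁰)^(1/4).

T ≈ 341 K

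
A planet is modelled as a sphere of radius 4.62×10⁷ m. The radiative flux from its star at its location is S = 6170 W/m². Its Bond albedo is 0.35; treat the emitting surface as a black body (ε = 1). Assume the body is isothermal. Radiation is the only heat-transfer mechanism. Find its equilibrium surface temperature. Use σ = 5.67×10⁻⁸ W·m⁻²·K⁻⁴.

At equilibrium, absorbed power = emitted power.
Absorbing cross-section = πr² = 6.706×10¹⁵ m²; emitting surface = 4πr² = 2.682×10¹⁶ m² (ratio 4).
(1−a)S·A_cross = εσ·A_surf·T⁴  ⇒  T⁴ = (1−a)S/(4σ).
T⁴ = 0.650·6170/(4·5.67×10⁻⁸) = 1.768×10¹⁰ K⁴.
T = (1.768×10¹⁰)^(1/4).

T ≈ 365 K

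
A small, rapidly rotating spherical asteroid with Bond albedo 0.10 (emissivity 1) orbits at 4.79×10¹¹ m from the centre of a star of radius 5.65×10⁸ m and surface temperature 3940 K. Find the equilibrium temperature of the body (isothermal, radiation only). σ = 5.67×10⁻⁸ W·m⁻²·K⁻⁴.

T ≈ 93.2 K

The star's surface emits σT_*⁴; at distance d the flux is S = σT_*⁴(R_*/d)².
S = 5.67×10⁻⁸·(3940)⁴·(5.65×10⁸/4.79×10¹¹)² = 19.01 W/m².
For an isothermal sphere T⁴ = (1−a)S/(4σ) = 7.544×10⁷ K⁴.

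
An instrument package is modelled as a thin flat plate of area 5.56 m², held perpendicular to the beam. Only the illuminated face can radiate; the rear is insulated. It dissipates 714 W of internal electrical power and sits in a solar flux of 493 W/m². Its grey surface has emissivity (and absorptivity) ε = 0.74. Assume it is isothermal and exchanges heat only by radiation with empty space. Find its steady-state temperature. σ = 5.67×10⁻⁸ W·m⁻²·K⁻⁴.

At steady state, absorbed solar power + internal power = radiated power.
Absorbed: α·S·A_cross = 0.74·493·5.560 = 2028 W (cross-section A).
Total input = 2028 + 714 = 2742 W.
Radiated: εσ·A_surf·T⁴ with A_surf = A = 5.560 m².
T⁴ = 2742/(0.74·5.67×10⁻⁸·5.560) = 1.176×10¹⁰ K⁴.

T ≈ 329 K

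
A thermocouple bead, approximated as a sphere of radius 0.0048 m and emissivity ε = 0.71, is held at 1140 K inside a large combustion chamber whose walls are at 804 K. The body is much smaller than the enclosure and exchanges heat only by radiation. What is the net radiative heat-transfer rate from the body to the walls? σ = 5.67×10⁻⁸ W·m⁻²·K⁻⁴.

P_net ≈ 14.8 W

For a small grey body in a large enclosure: P_net = εσA(T_body⁴ − T_wall⁴).
A = 4πr² = 2.895×10⁻⁴ m²; T_body⁴ − T_wall⁴ = 1.689×10¹² − 4.179×10¹¹ = 1.271×10¹² K⁴.
|P_net| = 0.71·5.67×10⁻⁸·2.895×10⁻⁴·1.271×10¹².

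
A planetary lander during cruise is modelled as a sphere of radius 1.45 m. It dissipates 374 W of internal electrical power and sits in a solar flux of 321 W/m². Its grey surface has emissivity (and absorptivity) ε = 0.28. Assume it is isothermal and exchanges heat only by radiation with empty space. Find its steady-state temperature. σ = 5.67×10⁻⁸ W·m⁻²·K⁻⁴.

T ≈ 219 K

At steady state, absorbed solar power + internal power = radiated power.
Absorbed: α·S·A_cross = 0.28·321·6.605 = 593.7 W (cross-section πr²).
Total input = 593.7 + 374 = 967.7 W.
Radiated: εσ·A_surf·T⁴ with A_surf = 4πr² = 26.42 m².
T⁴ = 967.7/(0.28·5.67×10⁻⁸·26.42) = 2.307×10⁹ K⁴.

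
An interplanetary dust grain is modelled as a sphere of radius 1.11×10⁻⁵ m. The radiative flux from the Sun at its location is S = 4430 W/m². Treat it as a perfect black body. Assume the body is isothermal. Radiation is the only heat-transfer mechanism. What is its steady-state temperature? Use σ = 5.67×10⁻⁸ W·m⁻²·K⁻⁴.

T ≈ 374 K

At equilibrium, absorbed power = emitted power.
Absorbing cross-section = πr² = 3.871×10⁻¹⁰ m²; emitting surface = 4πr² = 1.548×10⁻⁹ m² (ratio 4).
S·A_cross = εσ·A_surf·T⁴  ⇒  T⁴ = S/(4σ).
T⁴ = 1.00·4430/(4·5.67×10⁻⁸) = 1.953×10¹⁰ K⁴.
T = (1.953×10¹⁰)^(1/4).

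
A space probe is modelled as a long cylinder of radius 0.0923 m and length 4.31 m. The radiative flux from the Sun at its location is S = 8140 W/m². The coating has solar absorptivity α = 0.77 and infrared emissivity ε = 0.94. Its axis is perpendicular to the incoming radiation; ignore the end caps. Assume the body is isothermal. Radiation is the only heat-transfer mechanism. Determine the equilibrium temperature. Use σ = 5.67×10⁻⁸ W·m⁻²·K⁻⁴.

At equilibrium, absorbed power = emitted power.
Absorbing cross-section = 2rL = 0.7956 m²; emitting surface = 2πrL = 2.500 m² (ratio π).
αS·A_cross = εσ·A_surf·T⁴  ⇒  T⁴ = αS/(ε·πσ).
T⁴ = 0.770·8140/(0.94·π·5.67×10⁻⁸) = 3.743×10¹⁰ K⁴.
T = (3.743×10¹⁰)^(1/4).

T ≈ 440 K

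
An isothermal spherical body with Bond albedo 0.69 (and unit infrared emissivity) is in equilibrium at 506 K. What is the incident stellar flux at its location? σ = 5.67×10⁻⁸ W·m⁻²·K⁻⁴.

(1−a)S·πr² = σ·4πr²·T⁴ ⇒ S = 4σT⁴/(1−a).
S = 4·5.67×10⁻⁸·6.555×10¹⁰/0.310.

S ≈ 48000 W/m²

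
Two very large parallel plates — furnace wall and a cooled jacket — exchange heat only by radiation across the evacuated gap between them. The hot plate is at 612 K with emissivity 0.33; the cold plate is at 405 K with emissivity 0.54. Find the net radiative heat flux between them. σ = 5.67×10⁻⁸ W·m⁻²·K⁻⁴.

For two infinite grey parallel plates, q = σ(T₁⁴ − T₂⁴)/(1/ε₁ + 1/ε₂ − 1).
T₁⁴ − T₂⁴ = 1.403×10¹¹ − 2.690×10¹⁰ = 1.134×10¹¹ K⁴.
1/ε₁ + 1/ε₂ − 1 = 3.030 + 1.852 − 1 = 3.882.
q = 5.67×10⁻⁸ × 1.134×10¹¹ / 3.882.

q ≈ 1660 W/m²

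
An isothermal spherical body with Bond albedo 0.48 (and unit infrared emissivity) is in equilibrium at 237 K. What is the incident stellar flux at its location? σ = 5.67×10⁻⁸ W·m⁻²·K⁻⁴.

(1−a)S·πr² = σ·4πr²·T⁴ ⇒ S = 4σT⁴/(1−a).
S = 4·5.67×10⁻⁸·3.155×10⁹/0.520.

S ≈ 1380 W/m²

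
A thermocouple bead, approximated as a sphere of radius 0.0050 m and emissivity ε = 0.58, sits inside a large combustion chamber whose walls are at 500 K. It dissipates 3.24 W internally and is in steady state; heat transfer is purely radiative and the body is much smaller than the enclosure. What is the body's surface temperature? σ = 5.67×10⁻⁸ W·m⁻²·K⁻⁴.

For a small grey body in a large enclosure, net radiated power = εσA(T⁴ − T_w⁴).
Steady state: P = εσA(T⁴ − T_w⁴) with A = 4πr² = 3.142×10⁻⁴ m².
T⁴ = P/(εσA) + T_w⁴ = 3.24/(0.58·5.67×10⁻⁸·3.142×10⁻⁴) + (500)⁴
    = 3.136×10¹¹ + 6.250×10¹⁰ = 3.761×10¹¹ K⁴.

T ≈ 783 K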